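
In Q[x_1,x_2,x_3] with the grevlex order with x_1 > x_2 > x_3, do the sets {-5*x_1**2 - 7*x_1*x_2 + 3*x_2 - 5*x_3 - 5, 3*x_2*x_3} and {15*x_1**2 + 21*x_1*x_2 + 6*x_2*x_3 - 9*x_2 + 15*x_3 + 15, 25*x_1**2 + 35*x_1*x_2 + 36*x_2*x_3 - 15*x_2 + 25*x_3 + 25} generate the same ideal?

For a fixed monomial order, each ideal has a unique reduced Gröbner basis; comparing bases decides equality.
Buchberger on the first generating set:
f_1 = -5*x_1**2 - 7*x_1*x_2 + 3*x_2 - 5*x_3 - 5, LT = x_1**2.
f_2 = 3*x_2*x_3, LT = x_2*x_3.

The S-polynomials (S(f_1,f_2)) all reduce to 0 modulo the current basis, so we have a Gröbner basis.
Inter-reduce: drop elements whose leading term is divisible by another's, tail-reduce, and make monic.
Reduced Gröbner basis: {x_1**2 + 7/5*x_1*x_2 - 3/5*x_2 + x_3 + 1, x_2*x_3}.

Buchberger on the second generating set:
h_1 = 15*x_1**2 + 21*x_1*x_2 + 6*x_2*x_3 - 9*x_2 + 15*x_3 + 15, LT = x_1**2.
h_2 = 25*x_1**2 + 35*x_1*x_2 + 36*x_2*x_3 - 15*x_2 + 25*x_3 + 25, LT = x_1**2.

S(h_1,h_2): lcm = x_1**2. S = -26/25*x_2*x_3.
  leading term x_2*x_3: no divisor's leading term divides it; move -26/25*x_2*x_3 to the remainder.
  remainder -26/25*x_2*x_3 ≠ 0; add k_3 = -26/25*x_2*x_3 to the basis.

The other S-polynomials (S(h_1,k_3), S(h_2,k_3)) all reduce to 0 modulo the current basis, so we have a Gröbner basis.
Inter-reduce: drop elements whose leading term is divisible by another's, tail-reduce, and make monic.
Reduced Gröbner basis: {x_1**2 + 7/5*x_1*x_2 - 3/5*x_2 + x_3 + 1, x_2*x_3}.

The two bases agree; hence the ideals are identical.

Yes, the ideals are equal.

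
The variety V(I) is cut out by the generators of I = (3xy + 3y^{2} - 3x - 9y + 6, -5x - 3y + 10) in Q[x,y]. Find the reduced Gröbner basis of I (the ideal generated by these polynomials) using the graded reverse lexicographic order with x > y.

G = {y^{2} - y, x + \tfrac{3}{5}y - 2}

f_1 = 3xy + 3y^{2} - 3x - 9y + 6, LT = xy.
f_2 = -5x - 3y + 10, LT = x.

S(f_1,f_2): lcm = xy. S = \tfrac{2}{5}y^{2} - x - y + 2.
  reduce S modulo (f_1, f_2):
  remainder \tfrac{2}{5}y^{2} - \tfrac{2}{5}y ≠ 0; add g_3 = \tfrac{2}{5}y^{2} - \tfrac{2}{5}y to the basis.

The other S-polynomials (S(f_1,g_3), S(f_2,g_3)) all reduce to 0 modulo the current basis, so we have a Gröbner basis.
Inter-reduce: drop elements whose leading term is divisible by another's, tail-reduce, and make monic.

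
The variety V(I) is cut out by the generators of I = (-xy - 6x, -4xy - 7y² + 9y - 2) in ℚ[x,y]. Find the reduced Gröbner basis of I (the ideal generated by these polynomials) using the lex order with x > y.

f_1 = -xy - 6x, LT = xy.
f_2 = -4xy - 7y² + 9y - 2, LT = xy.

S(f_1,f_2): lcm = xy. S = 6x - 7/4y² + 9/4y - ½.
  leading term x: no divisor's leading term divides it; move 6x to the remainder.
  leading term y²: no divisor's leading term divides it; move -7/4y² to the remainder.
  leading term y: no divisor's leading term divides it; move 9/4y to the remainder.
  leading term 1: no divisor's leading term divides it; move -½ to the remainder.
  remainder 6x - 7/4y² + 9/4y - ½ ≠ 0; add g_3 = 6x - 7/4y² + 9/4y - ½ to the basis.

S(f_1,g_3): lcm = xy. S = 6x + 7/24y³ - ⅜y² + 1/12y.
  leading term x: subtract (1)·g_3 from 6x + 7/24y³ - ⅜y² + 1/12y → 7/24y³ + 11/8y² - 13/6y + ½
  leading term y³: no divisor's leading term divides it; move 7/24y³ to the remainder.
  leading term y²: no divisor's leading term divides it; move 11/8y² to the remainder.
  leading term y: no divisor's leading term divides it; move -13/6y to the remainder.
  leading term 1: no divisor's leading term divides it; move ½ to the remainder.
  remainder 7/24y³ + 11/8y² - 13/6y + ½ ≠ 0; add g_4 = 7/24y³ + 11/8y² - 13/6y + ½ to the basis.

The other S-polynomials (S(f_2,g_3), S(f_1,g_4), S(f_2,g_4), S(g_3,g_4)) all reduce to 0 modulo the current basis, so we have a Gröbner basis.
Inter-reduce: drop elements whose leading term is divisible by another's, tail-reduce, and make monic.

G = {x - 7/24y² + ⅜y - 1/12, y³ + 33/7y² - 52/7y + 12/7}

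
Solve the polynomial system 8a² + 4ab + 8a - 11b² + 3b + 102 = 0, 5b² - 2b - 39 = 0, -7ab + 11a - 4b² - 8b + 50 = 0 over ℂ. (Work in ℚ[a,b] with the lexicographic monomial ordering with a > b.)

{(-1, 3)}

Compute a lex Gröbner basis by Buchberger's algorithm.
f_1 = 8a² + 4ab + 8a - 11b² + 3b + 102, LT = a².
f_2 = 5b² - 2b - 39, LT = b².
f_3 = -7ab + 11a - 4b² - 8b + 50, LT = ab.

S(f_1,f_2): leading monomials are coprime, so the S-polynomial reduces to 0 (Buchberger's first criterion).
S(f_1,f_3): lcm = a²b. S = 11/7a² - 1/14ab² - 1/7ab + 50/7a - 11/8b³ + ⅜b² + 51/4b.
  leading term a²: subtract (11/56)·f_1 from 11/7a² - 1/14ab² - 1/7ab + 50/7a - 11/8b³ + ⅜b² + 51/4b → -1/14ab² - 13/14ab + 39/7a - 11/8b³ + 71/28b² + 681/56b - 561/28
  leading term ab²: subtract (-1/70a)·f_2 from -1/14ab² - 13/14ab + 39/7a - 11/8b³ + 71/28b² + 681/56b - 561/28 → -67/70ab + 351/70a - 11/8b³ + 71/28b² + 681/56b - 561/28
  leading term ab: subtract (67/490)·f_3 from -67/70ab + 351/70a - 11/8b³ + 71/28b² + 681/56b - 561/28 → 172/49a - 11/8b³ + 3021/980b² + 25979/1960b - 5267/196
  leading term a: no divisor's leading term divides it; move 172/49a to the remainder.
  leading term b³: subtract (-11/40b)·f_2 from -11/8b³ + 3021/980b² + 25979/1960b - 5267/196 → 1241/490b² + 2479/980b - 5267/196
  leading term b²: subtract (1241/2450)·f_2 from 1241/490b² + 2479/980b - 5267/196 → 17359/4900b - 34877/4900
  leading term b: no divisor's leading term divides it; move 17359/4900b to the remainder.
  leading term 1: no divisor's leading term divides it; move -34877/4900 to the remainder.
  remainder 172/49a + 17359/4900b - 34877/4900 ≠ 0; add h_4 = 172/49a + 17359/4900b - 34877/4900 to the basis.

S(f_2,f_3): lcm = ab². S = 41/35ab - 39/5a - 4/7b³ - 8/7b² + 50/7b.
  leading term ab: subtract (-41/245)·f_3 from 41/35ab - 39/5a - 4/7b³ - 8/7b² + 50/7b → -292/49a - 4/7b³ - 444/245b² + 1422/245b + 410/49
  leading term a: subtract (-73/43)·h_4 from -292/49a - 4/7b³ - 444/245b² + 1422/245b + 410/49 → -4/7b³ - 444/245b² + 2490127/210700b - 783021/210700
  leading term b³: subtract (-4/35b)·f_2 from -4/7b³ - 444/245b² + 2490127/210700b - 783021/210700 → -100/49b² + 1551007/210700b - 783021/210700
  leading term b²: subtract (-20/49)·f_2 from -100/49b² + 1551007/210700b - 783021/210700 → 28143/4300b - 84429/4300
  leading term b: no divisor's leading term divides it; move 28143/4300b to the remainder.
  leading term 1: no divisor's leading term divides it; move -84429/4300 to the remainder.
  remainder 28143/4300b - 84429/4300 ≠ 0; add h_5 = 28143/4300b - 84429/4300 to the basis.

S(f_1,h_4): lcm = a². S = -8759/17200ab + 52077/17200a - 11/8b² + ⅜b + 51/4.
  leading term ab: subtract (8759/120400)·f_3 from -8759/17200ab + 52077/17200a - 11/8b² + ⅜b + 51/4 → 26819/12040a - 65257/60200b² + 57611/60200b + 21943/2408
  leading term a: subtract (187733/295840)·h_4 from 26819/12040a - 65257/60200b² + 57611/60200b + 21943/2408 → -65257/60200b² - 267369181/207088000b + 2822464263/207088000
  leading term b²: subtract (-65257/301000)·f_2 from -65257/60200b² - 267369181/207088000b + 2822464263/207088000 → -51023259/29584000b + 153069777/29584000
  leading term b: subtract (-1813/6880)·h_5 from -51023259/29584000b + 153069777/29584000 → 0
  remainder 0.

S(f_2,h_4): leading monomials are coprime, so the S-polynomial reduces to 0 (Buchberger's first criterion).
S(f_3,h_4): lcm = ab. S = -11/7a - 52713/120400b² + 381739/120400b - 50/7.
  leading term a: subtract (-77/172)·h_4 from -11/7a - 52713/120400b² + 381739/120400b - 50/7 → -52713/120400b² + 35793/7525b - 1243647/120400
  leading term b²: subtract (-52713/602000)·f_2 from -52713/120400b² + 35793/7525b - 1243647/120400 → 197001/43000b - 591003/43000
  leading term b: subtract (7/10)·h_5 from 197001/43000b - 591003/43000 → 0
  remainder 0.

S(f_1,h_5): leading monomials are coprime, so the S-polynomial reduces to 0 (Buchberger's first criterion).
S(f_2,h_5): lcm = b². S = 13/5b - 39/5.
  leading term b: subtract (11180/28143)·h_5 from 13/5b - 39/5 → 0
  remainder 0.

S(f_3,h_5): lcm = ab. S = 10/7a + 4/7b² + 8/7b - 50/7.
  leading term a: subtract (35/86)·h_4 from 10/7a + 4/7b² + 8/7b - 50/7 → 4/7b² - 3599/12040b - 51123/12040
  leading term b²: subtract (4/35)·f_2 from 4/7b² - 3599/12040b - 51123/12040 → -121/1720b + 363/1720
  leading term b: subtract (-605/56286)·h_5 from -121/1720b + 363/1720 → 0
  remainder 0.

S(h_4,h_5): leading monomials are coprime, so the S-polynomial reduces to 0 (Buchberger's first criterion).
Every S-polynomial of the final basis reduces to 0, so we have a Gröbner basis.
Inter-reduce: drop elements whose leading term is divisible by another's, tail-reduce, and make monic.
Reduced Gröbner basis: {a + 1, b - 3}.

Elimination: the polynomial b - 3 lies in the elimination ideal for b, so b ∈ {3}. For each such b, the remaining basis elements (now univariate) give the rest of the solution.
  b = 3: the earlier basis element becomes a + 1 = 0, giving a = -1 — point (-1, 3).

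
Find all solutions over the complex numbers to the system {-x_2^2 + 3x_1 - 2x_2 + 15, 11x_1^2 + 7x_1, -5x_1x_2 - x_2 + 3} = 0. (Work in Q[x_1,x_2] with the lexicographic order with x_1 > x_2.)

{(0, 3)}

Compute a lex Gröbner basis by Buchberger's algorithm.
f_1 = 3x_1 - x_2^2 - 2x_2 + 15, LT = x_1.
f_2 = 11x_1^2 + 7x_1, LT = x_1^2.
f_3 = -5x_1x_2 - x_2 + 3, LT = x_1x_2.

S(f_1,f_2): lcm = x_1^2. S = -1/3x_1x_2^2 - 2/3x_1x_2 + 48/11x_1.
  reduce S modulo (f_1, f_2, f_3):
  remainder -1/9x_2^4 - 4/9x_2^3 + 265/99x_2^2 + 206/33x_2 - 240/11 ≠ 0; add h_4 = -1/9x_2^4 - 4/9x_2^3 + 265/99x_2^2 + 206/33x_2 - 240/11 to the basis.

S(f_1,f_3): lcm = x_1x_2. S = -1/3x_2^3 - 2/3x_2^2 + 24/5x_2 + 3/5.
  reduce S modulo (f_1, f_2, f_3, h_4):
  remainder -1/3x_2^3 - 2/3x_2^2 + 24/5x_2 + 3/5 ≠ 0; add h_5 = -1/3x_2^3 - 2/3x_2^2 + 24/5x_2 + 3/5 to the basis.

S(f_2,f_3): lcm = x_1^2x_2. S = 24/55x_1x_2 + 3/5x_1.
  reduce S modulo (f_1, f_2, f_3, h_4, h_5):
  remainder 1/5x_2^2 + 86/275x_2 - 753/275 ≠ 0; add h_6 = 1/5x_2^2 + 86/275x_2 - 753/275 to the basis.

S(f_3,h_4): lcm = x_1x_2^4. S = -4x_1x_2^3 + 265/11x_1x_2^2 + 618/11x_1x_2 - 2160/11x_1 + 1/5x_2^4 - 3/5x_2^3.
  reduce S modulo (f_1, f_2, f_3, h_4, h_5, h_6):
  remainder 791292/33275x_2 - 2373876/33275 ≠ 0; add h_7 = 791292/33275x_2 - 2373876/33275 to the basis.

The other S-polynomials (S(f_1,h_4), S(f_2,h_4), S(f_1,h_5), S(f_2,h_5), S(f_3,h_5), S(h_4,h_5), S(f_1,h_6), S(f_2,h_6), S(f_3,h_6), S(h_4,h_6), S(h_5,h_6), S(f_1,h_7), S(f_2,h_7), S(f_3,h_7), S(h_4,h_7), S(h_5,h_7), S(h_6,h_7)) all reduce to 0 modulo the current basis, so we have a Gröbner basis.
Inter-reduce: drop elements whose leading term is divisible by another's, tail-reduce, and make monic.
Reduced Gröbner basis: {x_1, x_2 - 3}.

Since the basis is lex-ordered, x_2 - 3 is univariate in x_2. Its roots are {3}. Back-substituting each root into the other basis elements fixes the other coordinates.
  x_2 = 3: the earlier basis element becomes x_1 = 0, giving x_1 = 0 — point (0, 3).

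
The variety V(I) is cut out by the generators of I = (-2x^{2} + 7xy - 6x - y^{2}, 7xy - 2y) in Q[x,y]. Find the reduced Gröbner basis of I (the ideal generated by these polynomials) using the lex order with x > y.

G = {x^{2} + 3x + \tfrac{1}{2}y^{2} - y, xy - \tfrac{2}{7}y, y^{3} - 2y^{2} + \tfrac{92}{49}y}

f_1 = -2x^{2} + 7xy - 6x - y^{2}, LT = x^{2}.
f_2 = 7xy - 2y, LT = xy.

S(f_1,f_2): lcm = x^{2}y. S = -\tfrac{7}{2}xy^{2} + \tfrac{23}{7}xy + \tfrac{1}{2}y^{3}.
  reduce S modulo (f_1, f_2):
  remainder \tfrac{1}{2}y^{3} - y^{2} + \tfrac{46}{49}y ≠ 0; add g_3 = \tfrac{1}{2}y^{3} - y^{2} + \tfrac{46}{49}y to the basis.

The other S-polynomials (S(f_1,g_3), S(f_2,g_3)) all reduce to 0 modulo the current basis, so we have a Gröbner basis.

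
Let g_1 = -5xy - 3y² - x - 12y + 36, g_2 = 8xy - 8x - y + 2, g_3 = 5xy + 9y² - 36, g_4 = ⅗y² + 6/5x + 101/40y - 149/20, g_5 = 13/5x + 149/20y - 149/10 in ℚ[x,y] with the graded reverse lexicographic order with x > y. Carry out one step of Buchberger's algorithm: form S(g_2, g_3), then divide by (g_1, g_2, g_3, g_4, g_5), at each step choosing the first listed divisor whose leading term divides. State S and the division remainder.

lcm(LM(g_2), LM(g_3)) = xy.
S = (lcm/LT(g_2))·g_2 − (lcm/LT(g_3))·g_3 = -9/5y² - x - ⅛y + 149/20.
Reduce S modulo (g_1, g_2, g_3, g_4, g_5) in that order:
  leading term y²: subtract (-3)·g_4 from -9/5y² - x - ⅛y + 149/20 → 13/5x + 149/20y - 149/10
  leading term x: subtract (1)·g_5 from 13/5x + 149/20y - 149/10 → 0
The remainder is 0, so this S-polynomial contributes no new basis element.

S(g_2, g_3) = -9/5y² - x - ⅛y + 149/20; remainder on division = 0.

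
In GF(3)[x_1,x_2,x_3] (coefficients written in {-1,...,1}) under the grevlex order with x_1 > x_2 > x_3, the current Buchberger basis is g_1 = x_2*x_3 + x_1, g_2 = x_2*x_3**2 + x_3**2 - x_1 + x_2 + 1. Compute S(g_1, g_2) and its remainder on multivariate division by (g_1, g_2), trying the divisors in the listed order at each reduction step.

lcm(LM(g_1), LM(g_2)) = x_2*x_3**2.
S = (lcm/LT(g_1))·g_1 − (lcm/LT(g_2))·g_2 = x_1*x_3 - x_3**2 + x_1 - x_2 - 1.
Reduce S modulo (g_1, g_2) in that order:
  leading term x_1*x_3: no divisor's leading term divides it; move x_1*x_3 to the remainder.
  leading term x_3**2: no divisor's leading term divides it; move -x_3**2 to the remainder.
  leading term x_1: no divisor's leading term divides it; move x_1 to the remainder.
  leading term x_2: no divisor's leading term divides it; move -x_2 to the remainder.
  leading term 1: no divisor's leading term divides it; move -1 to the remainder.
The remainder x_1*x_3 - x_3**2 + x_1 - x_2 - 1 is nonzero, so it would be added as the next basis element.

S(g_1, g_2) = x_1*x_3 - x_3**2 + x_1 - x_2 - 1; remainder on division = x_1*x_3 - x_3**2 + x_1 - x_2 - 1.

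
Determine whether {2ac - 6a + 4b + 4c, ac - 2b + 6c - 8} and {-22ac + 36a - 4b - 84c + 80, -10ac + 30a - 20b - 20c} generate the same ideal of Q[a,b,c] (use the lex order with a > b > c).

Yes, the ideals are equal.

Since reduced Gröbner bases are canonical representatives of ideals under a given ordering, it suffices to compute and compare them.
Buchberger on the first generating set:
f_1 = 2ac - 6a + 4b + 4c, LT = ac.
f_2 = ac - 2b + 6c - 8, LT = ac.

S(f_1,f_2): lcm = ac. S = -3a + 4b - 4c + 8.
  reduce S modulo (f_1, f_2):
  remainder -3a + 4b - 4c + 8 ≠ 0; add g_3 = -3a + 4b - 4c + 8 to the basis.

S(f_1,g_3): lcm = ac. S = -3a + 4/3bc + 2b - 4/3c^2 + 14/3c.
  reduce S modulo (f_1, f_2, g_3):
  remainder 4/3bc - 2b - 4/3c^2 + 26/3c - 8 ≠ 0; add g_4 = 4/3bc - 2b - 4/3c^2 + 26/3c - 8 to the basis.

The other S-polynomials (S(f_2,g_3), S(f_1,g_4), S(f_2,g_4), S(g_3,g_4)) all reduce to 0 modulo the current basis, so we have a Gröbner basis.
Inter-reduce: drop elements whose leading term is divisible by another's, tail-reduce, and make monic.
Reduced Gröbner basis: {a - 4/3b + 4/3c - 8/3, bc - 3/2b - c^2 + 13/2c - 6}.

Buchberger on the second generating set:
h_1 = -22ac + 36a - 4b - 84c + 80, LT = ac.
h_2 = -10ac + 30a - 20b - 20c, LT = ac.

S(h_1,h_2): lcm = ac. S = 15/11a - 20/11b + 20/11c - 40/11.
  reduce S modulo (h_1, h_2):
  remainder 15/11a - 20/11b + 20/11c - 40/11 ≠ 0; add k_3 = 15/11a - 20/11b + 20/11c - 40/11 to the basis.

S(h_1,k_3): lcm = ac. S = -18/11a + 4/3bc + 2/11b - 4/3c^2 + 214/33c - 40/11.
  reduce S modulo (h_1, h_2, k_3):
  remainder 4/3bc - 2b - 4/3c^2 + 26/3c - 8 ≠ 0; add k_4 = 4/3bc - 2b - 4/3c^2 + 26/3c - 8 to the basis.

The other S-polynomials (S(h_2,k_3), S(h_1,k_4), S(h_2,k_4), S(k_3,k_4)) all reduce to 0 modulo the current basis, so we have a Gröbner basis.
Inter-reduce: drop elements whose leading term is divisible by another's, tail-reduce, and make monic.
Reduced Gröbner basis: {a - 4/3b + 4/3c - 8/3, bc - 3/2b - c^2 + 13/2c - 6}.

Same reduced basis, so the two generating sets span the same ideal.
The choice of monomial ordering does not affect the verdict — as long as both bases are computed under the same ordering, their equality decides ideal equality.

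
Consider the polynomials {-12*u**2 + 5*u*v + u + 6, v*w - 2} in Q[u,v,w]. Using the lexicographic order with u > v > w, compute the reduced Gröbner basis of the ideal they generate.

G = {u**2 - 5/12*u*v - 1/12*u - 1/2, v*w - 2}

The reduced Gröbner basis is the canonical form of the ideal for this ordering.

f_1 = -12*u**2 + 5*u*v + u + 6, LT = u**2.
f_2 = v*w - 2, LT = v*w.

The S-polynomials (S(f_1,f_2)) all reduce to 0 modulo the current basis, so we have a Gröbner basis.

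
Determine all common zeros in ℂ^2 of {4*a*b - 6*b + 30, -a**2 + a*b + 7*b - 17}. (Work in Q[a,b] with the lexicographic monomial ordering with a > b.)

Compute a lex Gröbner basis by Buchberger's algorithm.
f_1 = 4*a*b - 6*b + 30, LT = a*b.
f_2 = -a**2 + a*b + 7*b - 17, LT = a**2.

S(f_1,f_2): lcm = a**2*b. S = a*b**2 - 3/2*a*b + 15/2*a + 7*b**2 - 17*b.
  leading term a*b**2: subtract (1/4*b)·f_1 from a*b**2 - 3/2*a*b + 15/2*a + 7*b**2 - 17*b → -3/2*a*b + 15/2*a + 17/2*b**2 - 49/2*b
  leading term a*b: subtract (-3/8)·f_1 from -3/2*a*b + 15/2*a + 17/2*b**2 - 49/2*b → 15/2*a + 17/2*b**2 - 107/4*b + 45/4
  leading term a: no divisor's leading term divides it; move 15/2*a to the remainder.
  leading term b**2: no divisor's leading term divides it; move 17/2*b**2 to the remainder.
  leading term b: no divisor's leading term divides it; move -107/4*b to the remainder.
  leading term 1: no divisor's leading term divides it; move 45/4 to the remainder.
  remainder 15/2*a + 17/2*b**2 - 107/4*b + 45/4 ≠ 0; add h_3 = 15/2*a + 17/2*b**2 - 107/4*b + 45/4 to the basis.

S(f_1,h_3): lcm = a*b. S = -17/15*b**3 + 107/30*b**2 - 3*b + 15/2.
  leading term b**3: no divisor's leading term divides it; move -17/15*b**3 to the remainder.
  leading term b**2: no divisor's leading term divides it; move 107/30*b**2 to the remainder.
  leading term b: no divisor's leading term divides it; move -3*b to the remainder.
  leading term 1: no divisor's leading term divides it; move 15/2 to the remainder.
  remainder -17/15*b**3 + 107/30*b**2 - 3*b + 15/2 ≠ 0; add h_4 = -17/15*b**3 + 107/30*b**2 - 3*b + 15/2 to the basis.

The other S-polynomials (S(f_2,h_3), S(f_1,h_4), S(f_2,h_4), S(h_3,h_4)) all reduce to 0 modulo the current basis, so we have a Gröbner basis.
Inter-reduce: drop elements whose leading term is divisible by another's, tail-reduce, and make monic.
Reduced Gröbner basis: {a + 17/15*b**2 - 107/30*b + 3/2, b**3 - 107/34*b**2 + 45/17*b - 225/34}.

Elimination: the polynomial b**3 - 107/34*b**2 + 45/17*b - 225/34 lies in the elimination ideal for b, so b ∈ {3, 5/68 - 5*sqrt(407)*I/68, 5/68 + 5*sqrt(407)*I/68}. For each such b, the remaining basis elements (now univariate) give the rest of the solution.
  b = 3: the earlier basis element becomes a + 1 = 0, giving a = -1 — point (-1, 3).
  b = 5/68 - 5*sqrt(407)*I/68: the earlier basis element becomes a - 5/4 + sqrt(407)*I/4 = 0, giving a = 5/4 - sqrt(407)*I/4 — point (5/4 - sqrt(407)*I/4, 5/68 - 5*sqrt(407)*I/68).
  b = 5/68 + 5*sqrt(407)*I/68: the earlier basis element becomes a - 5/4 - sqrt(407)*I/4 = 0, giving a = 5/4 + sqrt(407)*I/4 — point (5/4 + sqrt(407)*I/4, 5/68 + 5*sqrt(407)*I/68).

{(-1, 3), (5/4 - sqrt(407)*I/4, 5/68 - 5*sqrt(407)*I/68), (5/4 + sqrt(407)*I/4, 5/68 + 5*sqrt(407)*I/68)}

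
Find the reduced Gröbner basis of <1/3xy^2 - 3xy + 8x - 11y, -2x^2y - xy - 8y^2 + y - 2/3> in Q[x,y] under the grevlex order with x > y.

G = {x^3 + 1/2x^2 + 287/72xy - 3/8x + 11/24, x^2y + 1/2xy + 4y^2 - 1/2y + 1/3, xy^2 - 9xy + 24x - 33y, y^3 - 6x^2 + 33/4xy - 73/8y^2 - 3x + 16/3y - 3/4}

f_1 = 1/3xy^2 - 3xy + 8x - 11y, LT = xy^2.
f_2 = -2x^2y - xy - 8y^2 + y - 2/3, LT = x^2y.

S(f_1,f_2): lcm = x^2y^2. S = -9x^2y - 1/2xy^2 - 4y^3 + 24x^2 - 33xy + 1/2y^2 - 1/3y.
  leading term x^2y: subtract (9/2)·f_2 from -9x^2y - 1/2xy^2 - 4y^3 + 24x^2 - 33xy + 1/2y^2 - 1/3y → -1/2xy^2 - 4y^3 + 24x^2 - 57/2xy + 73/2y^2 - 29/6y + 3
  leading term xy^2: subtract (-3/2)·f_1 from -1/2xy^2 - 4y^3 + 24x^2 - 57/2xy + 73/2y^2 - 29/6y + 3 → -4y^3 + 24x^2 - 33xy + 73/2y^2 + 12x - 64/3y + 3
  leading term y^3: no divisor's leading term divides it; move -4y^3 to the remainder.
  leading term x^2: no divisor's leading term divides it; move 24x^2 to the remainder.
  leading term xy: no divisor's leading term divides it; move -33xy to the remainder.
  leading term y^2: no divisor's leading term divides it; move 73/2y^2 to the remainder.
  leading term x: no divisor's leading term divides it; move 12x to the remainder.
  leading term y: no divisor's leading term divides it; move -64/3y to the remainder.
  leading term 1: no divisor's leading term divides it; move 3 to the remainder.
  remainder -4y^3 + 24x^2 - 33xy + 73/2y^2 + 12x - 64/3y + 3 ≠ 0; add g_3 = -4y^3 + 24x^2 - 33xy + 73/2y^2 + 12x - 64/3y + 3 to the basis.

S(f_1,g_3): lcm = xy^3. S = 6x^3 - 33/4x^2y + 1/8xy^2 + 3x^2 + 56/3xy - 33y^2 + 3/4x.
  leading term x^3: no divisor's leading term divides it; move 6x^3 to the remainder.
  leading term x^2y: subtract (33/8)·f_2 from -33/4x^2y + 1/8xy^2 + 3x^2 + 56/3xy - 33y^2 + 3/4x → 1/8xy^2 + 3x^2 + 547/24xy + 3/4x - 33/8y + 11/4
  leading term xy^2: subtract (3/8)·f_1 from 1/8xy^2 + 3x^2 + 547/24xy + 3/4x - 33/8y + 11/4 → 3x^2 + 287/12xy - 9/4x + 11/4
  leading term x^2: no divisor's leading term divides it; move 3x^2 to the remainder.
  leading term xy: no divisor's leading term divides it; move 287/12xy to the remainder.
  leading term x: no divisor's leading term divides it; move -9/4x to the remainder.
  leading term 1: no divisor's leading term divides it; move 11/4 to the remainder.
  remainder 6x^3 + 3x^2 + 287/12xy - 9/4x + 11/4 ≠ 0; add g_4 = 6x^3 + 3x^2 + 287/12xy - 9/4x + 11/4 to the basis.

S(f_2,g_3): lcm = x^2y^3. S = 6x^4 - 33/4x^3y + 73/8x^2y^2 + 1/2xy^3 + 4y^4 + 3x^3 - 16/3x^2y - 1/2y^3 + 3/4x^2 + 1/3y^2.
  leading term x^4: subtract (x)·g_4 from 6x^4 - 33/4x^3y + 73/8x^2y^2 + 1/2xy^3 + 4y^4 + 3x^3 - 16/3x^2y - 1/2y^3 + 3/4x^2 + 1/3y^2 → -33/4x^3y + 73/8x^2y^2 + 1/2xy^3 + 4y^4 - 117/4x^2y - 1/2y^3 + 3x^2 + 1/3y^2 - 11/4x
  leading term x^3y: subtract (33/8x)·f_2 from -33/4x^3y + 73/8x^2y^2 + 1/2xy^3 + 4y^4 - 117/4x^2y - 1/2y^3 + 3x^2 + 1/3y^2 - 11/4x → 73/8x^2y^2 + 1/2xy^3 + 4y^4 - 201/8x^2y + 33xy^2 - 1/2y^3 + 3x^2 - 33/8xy + 1/3y^2
  leading term x^2y^2: subtract (219/8x)·f_1 from 73/8x^2y^2 + 1/2xy^3 + 4y^4 - 201/8x^2y + 33xy^2 - 1/2y^3 + 3x^2 - 33/8xy + 1/3y^2 → 1/2xy^3 + 4y^4 + 57x^2y + 33xy^2 - 1/2y^3 - 216x^2 + 297xy + 1/3y^2
  leading term xy^3: subtract (3/2y)·f_1 from 1/2xy^3 + 4y^4 + 57x^2y + 33xy^2 - 1/2y^3 - 216x^2 + 297xy + 1/3y^2 → 4y^4 + 57x^2y + 75/2xy^2 - 1/2y^3 - 216x^2 + 285xy + 101/6y^2
  leading term y^4: subtract (-y)·g_3 from 4y^4 + 57x^2y + 75/2xy^2 - 1/2y^3 - 216x^2 + 285xy + 101/6y^2 → 81x^2y + 9/2xy^2 + 36y^3 - 216x^2 + 297xy - 9/2y^2 + 3y
  leading term x^2y: subtract (-81/2)·f_2 from 81x^2y + 9/2xy^2 + 36y^3 - 216x^2 + 297xy - 9/2y^2 + 3y → 9/2xy^2 + 36y^3 - 216x^2 + 513/2xy - 657/2y^2 + 87/2y - 27
  leading term xy^2: subtract (27/2)·f_1 from 9/2xy^2 + 36y^3 - 216x^2 + 513/2xy - 657/2y^2 + 87/2y - 27 → 36y^3 - 216x^2 + 297xy - 657/2y^2 - 108x + 192y - 27
  leading term y^3: subtract (-9)·g_3 from 36y^3 - 216x^2 + 297xy - 657/2y^2 - 108x + 192y - 27 → 0
  remainder 0.

S(f_1,g_4): lcm = x^3y^2. S = -9x^3y - 1/2x^2y^2 - 287/72xy^3 + 24x^3 - 33x^2y + 3/8xy^2 - 11/24y^2.
  leading term x^3y: subtract (9/2x)·f_2 from -9x^3y - 1/2x^2y^2 - 287/72xy^3 + 24x^3 - 33x^2y + 3/8xy^2 - 11/24y^2 → -1/2x^2y^2 - 287/72xy^3 + 24x^3 - 57/2x^2y + 291/8xy^2 - 9/2xy - 11/24y^2 + 3x
  leading term x^2y^2: subtract (-3/2x)·f_1 from -1/2x^2y^2 - 287/72xy^3 + 24x^3 - 57/2x^2y + 291/8xy^2 - 9/2xy - 11/24y^2 + 3x → -287/72xy^3 + 24x^3 - 33x^2y + 291/8xy^2 + 12x^2 - 21xy - 11/24y^2 + 3x
  leading term xy^3: subtract (-287/24y)·f_1 from -287/72xy^3 + 24x^3 - 33x^2y + 291/8xy^2 + 12x^2 - 21xy - 11/24y^2 + 3x → 24x^3 - 33x^2y + 1/2xy^2 + 12x^2 + 224/3xy - 132y^2 + 3x
  leading term x^3: subtract (4)·g_4 from 24x^3 - 33x^2y + 1/2xy^2 + 12x^2 + 224/3xy - 132y^2 + 3x → -33x^2y + 1/2xy^2 - 21xy - 132y^2 + 12x - 11
  leading term x^2y: subtract (33/2)·f_2 from -33x^2y + 1/2xy^2 - 21xy - 132y^2 + 12x - 11 → 1/2xy^2 - 9/2xy + 12x - 33/2y
  leading term xy^2: subtract (3/2)·f_1 from 1/2xy^2 - 9/2xy + 12x - 33/2y → 0
  remainder 0.

S(f_2,g_4): lcm = x^3y. S = 1/72xy^2 - 1/8xy + 1/3x - 11/24y.
  leading term xy^2: subtract (1/24)·f_1 from 1/72xy^2 - 1/8xy + 1/3x - 11/24y → 0
  remainder 0.

S(g_3,g_4): leading monomials are coprime, so the S-polynomial reduces to 0 (Buchberger's first criterion).
Every S-polynomial of the final basis reduces to 0, so we have a Gröbner basis.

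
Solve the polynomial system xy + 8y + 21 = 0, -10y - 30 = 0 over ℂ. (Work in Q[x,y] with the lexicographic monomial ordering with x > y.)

{(-1, -3)}

Compute a lex Gröbner basis by Buchberger's algorithm.
f_1 = xy + 8y + 21, LT = xy.
f_2 = -10y - 30, LT = y.

S(f_1,f_2): lcm = xy. S = -3x + 8y + 21.
  leading term x: no divisor's leading term divides it; move -3x to the remainder.
  leading term y: subtract (-4/5)·f_2 from 8y + 21 → -3
  leading term 1: no divisor's leading term divides it; move -3 to the remainder.
  remainder -3x - 3 ≠ 0; add h_3 = -3x - 3 to the basis.

The other S-polynomials (S(f_1,h_3), S(f_2,h_3)) all reduce to 0 modulo the current basis, so we have a Gröbner basis.
Inter-reduce: drop elements whose leading term is divisible by another's, tail-reduce, and make monic.
Reduced Gröbner basis: {x + 1, y + 3}.

A lex Gröbner basis eliminates variables successively. Here y + 3 depends only on y, with roots {-3}; lifting each root through the earlier basis elements recovers the full solutions.
  y = -3: the earlier basis element becomes x + 1 = 0, giving x = -1 — point (-1, -3).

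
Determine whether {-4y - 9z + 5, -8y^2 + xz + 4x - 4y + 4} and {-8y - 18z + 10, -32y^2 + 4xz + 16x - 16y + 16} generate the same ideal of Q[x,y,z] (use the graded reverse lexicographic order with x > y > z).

Since reduced Gröbner bases are canonical representatives of ideals under a given ordering, it suffices to compute and compare them.
Buchberger on the first generating set:
f_1 = -4y - 9z + 5, LT = y.
f_2 = -8y^2 + xz + 4x - 4y + 4, LT = y^2.

S(f_1,f_2): lcm = y^2. S = 1/8xz + 9/4yz + 1/2x - 7/4y + 1/2.
  leading term xz: no divisor's leading term divides it; move 1/8xz to the remainder.
  leading term yz: subtract (-9/16z)·f_1 from 9/4yz + 1/2x - 7/4y + 1/2 → -81/16z^2 + 1/2x - 7/4y + 45/16z + 1/2
  leading term z^2: no divisor's leading term divides it; move -81/16z^2 to the remainder.
  leading term x: no divisor's leading term divides it; move 1/2x to the remainder.
  leading term y: subtract (7/16)·f_1 from -7/4y + 45/16z + 1/2 → 27/4z - 27/16
  leading term z: no divisor's leading term divides it; move 27/4z to the remainder.
  leading term 1: no divisor's leading term divides it; move -27/16 to the remainder.
  remainder 1/8xz - 81/16z^2 + 1/2x + 27/4z - 27/16 ≠ 0; add g_3 = 1/8xz - 81/16z^2 + 1/2x + 27/4z - 27/16 to the basis.

The other S-polynomials (S(f_1,g_3), S(f_2,g_3)) all reduce to 0 modulo the current basis, so we have a Gröbner basis.
Inter-reduce: drop elements whose leading term is divisible by another's, tail-reduce, and make monic.
Reduced Gröbner basis: {xz - 81/2z^2 + 4x + 54z - 27/2, y + 9/4z - 5/4}.

Buchberger on the second generating set:
h_1 = -8y - 18z + 10, LT = y.
h_2 = -32y^2 + 4xz + 16x - 16y + 16, LT = y^2.

S(h_1,h_2): lcm = y^2. S = 1/8xz + 9/4yz + 1/2x - 7/4y + 1/2.
  leading term xz: no divisor's leading term divides it; move 1/8xz to the remainder.
  leading term yz: subtract (-9/32z)·h_1 from 9/4yz + 1/2x - 7/4y + 1/2 → -81/16z^2 + 1/2x - 7/4y + 45/16z + 1/2
  leading term z^2: no divisor's leading term divides it; move -81/16z^2 to the remainder.
  leading term x: no divisor's leading term divides it; move 1/2x to the remainder.
  leading term y: subtract (7/32)·h_1 from -7/4y + 45/16z + 1/2 → 27/4z - 27/16
  leading term z: no divisor's leading term divides it; move 27/4z to the remainder.
  leading term 1: no divisor's leading term divides it; move -27/16 to the remainder.
  remainder 1/8xz - 81/16z^2 + 1/2x + 27/4z - 27/16 ≠ 0; add k_3 = 1/8xz - 81/16z^2 + 1/2x + 27/4z - 27/16 to the basis.

The other S-polynomials (S(h_1,k_3), S(h_2,k_3)) all reduce to 0 modulo the current basis, so we have a Gröbner basis.
Inter-reduce: drop elements whose leading term is divisible by another's, tail-reduce, and make monic.
Reduced Gröbner basis: {xz - 81/2z^2 + 4x + 54z - 27/2, y + 9/4z - 5/4}.

The two bases agree; hence the ideals are identical.

Yes, the ideals are equal.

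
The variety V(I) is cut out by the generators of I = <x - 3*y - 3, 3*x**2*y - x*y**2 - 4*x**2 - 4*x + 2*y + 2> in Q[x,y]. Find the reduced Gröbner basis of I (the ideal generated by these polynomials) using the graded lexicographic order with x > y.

G = {y**3 + 5/8*y**2 - 55/24*y - 23/12, x - 3*y - 3}

Buchberger's algorithm terminates because the ascending chain of leading-term ideals stabilizes.

f_1 = x - 3*y - 3, LT = x.
f_2 = 3*x**2*y - x*y**2 - 4*x**2 - 4*x + 2*y + 2, LT = x**2*y.

S(f_1,f_2): lcm = x**2*y. S = -8/3*x*y**2 + 4/3*x**2 - 3*x*y + 4/3*x - 2/3*y - 2/3.
  reduce S modulo (f_1, f_2):
  remainder -8*y**3 - 5*y**2 + 55/3*y + 46/3 ≠ 0; add g_3 = -8*y**3 - 5*y**2 + 55/3*y + 46/3 to the basis.

The other S-polynomials (S(f_1,g_3), S(f_2,g_3)) all reduce to 0 modulo the current basis, so we have a Gröbner basis.
Inter-reduce: drop elements whose leading term is divisible by another's, tail-reduce, and make monic.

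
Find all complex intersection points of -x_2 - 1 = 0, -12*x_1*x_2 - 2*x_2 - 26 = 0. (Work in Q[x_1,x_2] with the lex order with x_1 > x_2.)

Compute a lex Gröbner basis by Buchberger's algorithm.
f_1 = -x_2 - 1, LT = x_2.
f_2 = -12*x_1*x_2 - 2*x_2 - 26, LT = x_1*x_2.

S(f_1,f_2): lcm = x_1*x_2. S = x_1 - 1/6*x_2 - 13/6.
  leading term x_1: no divisor's leading term divides it; move x_1 to the remainder.
  leading term x_2: subtract (1/6)·f_1 from -1/6*x_2 - 13/6 → -2
  leading term 1: no divisor's leading term divides it; move -2 to the remainder.
  remainder x_1 - 2 ≠ 0; add h_3 = x_1 - 2 to the basis.

The other S-polynomials (S(f_1,h_3), S(f_2,h_3)) all reduce to 0 modulo the current basis, so we have a Gröbner basis.
Inter-reduce: drop elements whose leading term is divisible by another's, tail-reduce, and make monic.
Reduced Gröbner basis: {x_1 - 2, x_2 + 1}.

Elimination: the polynomial x_2 + 1 lies in the elimination ideal for x_2, so x_2 ∈ {-1}. For each such x_2, the remaining basis elements (now univariate) give the rest of the solution.
  x_2 = -1: the earlier basis element becomes x_1 - 2 = 0, giving x_1 = 2 — point (2, -1).
Substituting each solution back into the original system confirms all equations vanish.

{(2, -1)}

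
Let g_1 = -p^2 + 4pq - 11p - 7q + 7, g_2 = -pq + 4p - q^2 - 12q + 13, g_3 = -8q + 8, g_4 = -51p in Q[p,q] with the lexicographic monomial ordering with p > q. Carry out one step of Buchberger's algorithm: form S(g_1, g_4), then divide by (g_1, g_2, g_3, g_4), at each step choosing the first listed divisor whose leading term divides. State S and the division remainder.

S(g_1, g_4) = -4pq + 11p + 7q - 7; remainder on division = 0.

lcm(LM(g_1), LM(g_4)) = p^2.
S = (lcm/LT(g_1))·g_1 − (lcm/LT(g_4))·g_4 = -4pq + 11p + 7q - 7.
Reduce S modulo (g_1, g_2, g_3, g_4) in that order:
  leading term pq: subtract (4)·g_2 from -4pq + 11p + 7q - 7 → -5p + 4q^2 + 55q - 59
  leading term p: subtract (5/51)·g_4 from -5p + 4q^2 + 55q - 59 → 4q^2 + 55q - 59
  leading term q^2: subtract (-1/2q)·g_3 from 4q^2 + 55q - 59 → 59q - 59
  leading term q: subtract (-59/8)·g_3 from 59q - 59 → 0
The remainder is 0, so this S-polynomial contributes no new basis element.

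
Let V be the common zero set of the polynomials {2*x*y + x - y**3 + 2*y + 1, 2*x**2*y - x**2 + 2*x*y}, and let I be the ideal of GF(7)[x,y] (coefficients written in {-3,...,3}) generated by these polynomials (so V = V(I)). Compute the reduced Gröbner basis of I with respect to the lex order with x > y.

Buchberger's algorithm terminates because the ascending chain of leading-term ideals stabilizes.

f_1 = 2*x*y + x - y**3 + 2*y + 1, LT = x*y.
f_2 = 2*x**2*y - x**2 + 2*x*y, LT = x**2*y.

S(f_1,f_2): lcm = x**2*y. S = x**2 + 3*x*y**3 - 3*x.
  leading term x**2: no divisor's leading term divides it; move x**2 to the remainder.
  leading term x*y**3: subtract (-2*y**2)·f_1 from 3*x*y**3 - 3*x → 2*x*y**2 - 3*x - 2*y**5 - 3*y**3 + 2*y**2
  leading term x*y**2: subtract (y)·f_1 from 2*x*y**2 - 3*x - 2*y**5 - 3*y**3 + 2*y**2 → -x*y - 3*x - 2*y**5 + y**4 - 3*y**3 - y
  leading term x*y: subtract (3)·f_1 from -x*y - 3*x - 2*y**5 + y**4 - 3*y**3 - y → x - 2*y**5 + y**4 - 3
  leading term x: no divisor's leading term divides it; move x to the remainder.
  leading term y**5: no divisor's leading term divides it; move -2*y**5 to the remainder.
  leading term y**4: no divisor's leading term divides it; move y**4 to the remainder.
  leading term 1: no divisor's leading term divides it; move -3 to the remainder.
  remainder x**2 + x - 2*y**5 + y**4 - 3 ≠ 0; add g_3 = x**2 + x - 2*y**5 + y**4 - 3 to the basis.

S(f_1,g_3): lcm = x**2*y. S = -3*x**2 + 3*x*y**3 - 3*x + 2*y**6 - y**5 + 3*y.
  leading term x**2: subtract (-3)·g_3 from -3*x**2 + 3*x*y**3 - 3*x + 2*y**6 - y**5 + 3*y → 3*x*y**3 + 2*y**6 + 3*y**4 + 3*y - 2
  leading term x*y**3: subtract (-2*y**2)·f_1 from 3*x*y**3 + 2*y**6 + 3*y**4 + 3*y - 2 → 2*x*y**2 + 2*y**6 - 2*y**5 + 3*y**4 - 3*y**3 + 2*y**2 + 3*y - 2
  leading term x*y**2: subtract (y)·f_1 from 2*x*y**2 + 2*y**6 - 2*y**5 + 3*y**4 - 3*y**3 + 2*y**2 + 3*y - 2 → -x*y + 2*y**6 - 2*y**5 - 3*y**4 - 3*y**3 + 2*y - 2
  leading term x*y: subtract (3)·f_1 from -x*y + 2*y**6 - 2*y**5 - 3*y**4 - 3*y**3 + 2*y - 2 → -3*x + 2*y**6 - 2*y**5 - 3*y**4 + 3*y + 2
  leading term x: no divisor's leading term divides it; move -3*x to the remainder.
  leading term y**6: no divisor's leading term divides it; move 2*y**6 to the remainder.
  leading term y**5: no divisor's leading term divides it; move -2*y**5 to the remainder.
  leading term y**4: no divisor's leading term divides it; move -3*y**4 to the remainder.
  leading term y: no divisor's leading term divides it; move 3*y to the remainder.
  leading term 1: no divisor's leading term divides it; move 2 to the remainder.
  remainder -3*x + 2*y**6 - 2*y**5 - 3*y**4 + 3*y + 2 ≠ 0; add g_4 = -3*x + 2*y**6 - 2*y**5 - 3*y**4 + 3*y + 2 to the basis.

S(f_1,g_4): lcm = x*y. S = -3*x + 3*y**7 - 3*y**6 - y**5 + 3*y**3 + y**2 - 3*y - 3.
  leading term x: subtract (1)·g_4 from -3*x + 3*y**7 - 3*y**6 - y**5 + 3*y**3 + y**2 - 3*y - 3 → 3*y**7 + 2*y**6 + y**5 + 3*y**4 + 3*y**3 + y**2 + y + 2
  leading term y**7: no divisor's leading term divides it; move 3*y**7 to the remainder.
  leading term y**6: no divisor's leading term divides it; move 2*y**6 to the remainder.
  leading term y**5: no divisor's leading term divides it; move y**5 to the remainder.
  leading term y**4: no divisor's leading term divides it; move 3*y**4 to the remainder.
  leading term y**3: no divisor's leading term divides it; move 3*y**3 to the remainder.
  leading term y**2: no divisor's leading term divides it; move y**2 to the remainder.
  leading term y: no divisor's leading term divides it; move y to the remainder.
  leading term 1: no divisor's leading term divides it; move 2 to the remainder.
  remainder 3*y**7 + 2*y**6 + y**5 + 3*y**4 + 3*y**3 + y**2 + y + 2 ≠ 0; add g_5 = 3*y**7 + 2*y**6 + y**5 + 3*y**4 + 3*y**3 + y**2 + y + 2 to the basis.

The other S-polynomials (S(f_2,g_3), S(f_2,g_4), S(g_3,g_4), S(f_1,g_5), S(f_2,g_5), S(g_3,g_5), S(g_4,g_5)) all reduce to 0 modulo the current basis, so we have a Gröbner basis.
Inter-reduce: drop elements whose leading term is divisible by another's, tail-reduce, and make monic.

G = {x - 3*y**6 + 3*y**5 + y**4 - y - 3, y**7 + 3*y**6 - 2*y**5 + y**4 + y**3 - 2*y**2 - 2*y + 3}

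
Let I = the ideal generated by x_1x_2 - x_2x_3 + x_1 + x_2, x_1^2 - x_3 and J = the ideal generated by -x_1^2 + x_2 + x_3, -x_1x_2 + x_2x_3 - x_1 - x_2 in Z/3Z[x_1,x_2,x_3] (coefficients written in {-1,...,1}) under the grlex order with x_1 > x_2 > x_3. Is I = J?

Equality of ideals is decidable: compute both reduced Gröbner bases (unique for the ordering) and check whether they agree.
Buchberger on the first generating set:
f_1 = x_1x_2 - x_2x_3 + x_1 + x_2, LT = x_1x_2.
f_2 = x_1^2 - x_3, LT = x_1^2.

S(f_1,f_2): lcm = x_1^2x_2. S = -x_1x_2x_3 + x_1^2 + x_1x_2 + x_2x_3.
  reduce S modulo (f_1, f_2):
  remainder -x_2x_3^2 + x_1x_3 - x_1 - x_2 + x_3 ≠ 0; add g_3 = -x_2x_3^2 + x_1x_3 - x_1 - x_2 + x_3 to the basis.

The other S-polynomials (S(f_1,g_3), S(f_2,g_3)) all reduce to 0 modulo the current basis, so we have a Gröbner basis.
Inter-reduce: drop elements whose leading term is divisible by another's, tail-reduce, and make monic.
Reduced Gröbner basis: {x_2x_3^2 - x_1x_3 + x_1 + x_2 - x_3, x_1^2 - x_3, x_1x_2 - x_2x_3 + x_1 + x_2}.

Buchberger on the second generating set:
h_1 = -x_1^2 + x_2 + x_3, LT = x_1^2.
h_2 = -x_1x_2 + x_2x_3 - x_1 - x_2, LT = x_1x_2.

S(h_1,h_2): lcm = x_1^2x_2. S = x_1x_2x_3 - x_1^2 - x_1x_2 - x_2^2 - x_2x_3.
  reduce S modulo (h_1, h_2):
  remainder x_2x_3^2 - x_1x_3 - x_2^2 + x_1 - x_3 ≠ 0; add k_3 = x_2x_3^2 - x_1x_3 - x_2^2 + x_1 - x_3 to the basis.

The other S-polynomials (S(h_1,k_3), S(h_2,k_3)) all reduce to 0 modulo the current basis, so we have a Gröbner basis.
Inter-reduce: drop elements whose leading term is divisible by another's, tail-reduce, and make monic.
Reduced Gröbner basis: {x_2x_3^2 - x_1x_3 - x_2^2 + x_1 - x_3, x_1^2 - x_2 - x_3, x_1x_2 - x_2x_3 + x_1 + x_2}.

The bases are distinct; the ideals are different.
The choice of monomial ordering does not affect the verdict — as long as both bases are computed under the same ordering, their equality decides ideal equality.

No, the ideals differ.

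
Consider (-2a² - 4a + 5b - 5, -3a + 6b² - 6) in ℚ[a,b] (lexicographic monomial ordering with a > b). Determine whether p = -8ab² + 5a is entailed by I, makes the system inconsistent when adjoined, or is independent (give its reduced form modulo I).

First compute the reduced Gröbner basis of I by Buchberger's algorithm.
f_1 = -2a² - 4a + 5b - 5, LT = a².
f_2 = -3a + 6b² - 6, LT = a.

S(f_1,f_2): lcm = a². S = 2ab² - 5/2b + 5/2.
  reduce S modulo (f_1, f_2):
  remainder 4b⁴ - 4b² - 5/2b + 5/2 ≠ 0; add h_3 = 4b⁴ - 4b² - 5/2b + 5/2 to the basis.

The other S-polynomials (S(f_1,h_3), S(f_2,h_3)) all reduce to 0 modulo the current basis, so we have a Gröbner basis.
Inter-reduce: drop elements whose leading term is divisible by another's, tail-reduce, and make monic.
Reduced Gröbner basis: {a - 2b² + 2, b⁴ - b² - ⅝b + ⅝}.
Label its elements g_1 = a - 2b² + 2, g_2 = b⁴ - b² - ⅝b + ⅝.

Reduce p = -8ab² + 5a modulo G:
  leading term ab²: subtract (-8b²)·g_1 from -8ab² + 5a → 5a - 16b⁴ + 16b²
  leading term a: subtract (5)·g_1 from 5a - 16b⁴ + 16b² → -16b⁴ + 26b² - 10
  leading term b⁴: subtract (-16)·g_2 from -16b⁴ + 26b² - 10 → 10b² - 10b
  leading term b²: no divisor's leading term divides it; move 10b² to the remainder.
  leading term b: no divisor's leading term divides it; move -10b to the remainder.
  normal form = 10b² - 10b.
The normal form is nonzero, so p ∉ I. Since p minus its normal form lies in I, I + (p) = I + (r) where r = 10b² - 10b; decide whether this ideal is the whole ring.
Run Buchberger on G together with r (pairs among the g_i already reduce to 0 since G is a Gröbner basis):
g_1 = a - 2b² + 2, LT = a.
g_2 = b⁴ - b² - ⅝b + ⅝, LT = b⁴.
r = 10b² - 10b, LT = b².

S(g_2,r): lcm = b⁴. S = b³ - b² - ⅝b + ⅝.
  reduce S modulo (g_1, g_2, r):
  remainder -⅝b + ⅝ ≠ 0; add m_4 = -⅝b + ⅝ to the basis.

The other S-polynomials (S(g_1,g_2), S(g_1,r), S(g_1,m_4), S(g_2,m_4), S(r,m_4)) all reduce to 0 modulo the current basis, so we have a Gröbner basis.
Inter-reduce: drop elements whose leading term is divisible by another's, tail-reduce, and make monic.
Reduced Gröbner basis: {a, b - 1}.
The reduced Gröbner basis of I + (p) is {a, b - 1} ≠ {1}, a proper ideal, so the enlarged system stays consistent: p is independent of I, with normal form 10b² - 10b.

Ideal membership is decidable via reduction modulo a Gröbner basis.

-8ab² + 5a is independent of I; its normal form modulo I is 10b² - 10b.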